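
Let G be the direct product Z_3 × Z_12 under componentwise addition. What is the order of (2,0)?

3

The order of (2,0) in Z_3 × Z_12 is lcm(ord(2) in Z_3, ord(0) in Z_12).
ord(2) = 3 and ord(0) = 1, so |⟨(2,0)⟩| = lcm(3, 1) = 3.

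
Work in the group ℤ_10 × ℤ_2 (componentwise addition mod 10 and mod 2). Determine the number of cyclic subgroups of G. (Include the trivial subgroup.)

8

Each element a generates a cyclic subgroup ⟨a⟩; distinct elements may generate the same one (a cyclic group of order d has φ(d) generators).
Cyclic subgroups by order — order 1: 1; order 2: 3; order 5: 1; order 10: 3.
Total: 8.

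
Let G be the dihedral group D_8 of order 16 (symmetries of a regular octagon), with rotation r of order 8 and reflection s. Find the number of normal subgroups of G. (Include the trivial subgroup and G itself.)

G has 19 subgroups. Checking conjugation-invariance by order — order 1: 1/1 normal; order 2: 1/9 normal; order 4: 1/5 normal; order 8: 3/3 normal; order 16: 1/1 normal.
Total normal subgroups: 7.

7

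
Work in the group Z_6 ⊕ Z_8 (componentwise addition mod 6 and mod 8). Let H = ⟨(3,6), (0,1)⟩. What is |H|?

|⟨(3,6)⟩| = 4 and |⟨(0,1)⟩| = 8, so |H| is a multiple of lcm(4, 8) = 8 and divides |G| = 48.
Closing under the operation: H = {(0,0), (0,1), (0,2), (0,3), (0,4), (0,5), (0,6), (0,7), (3,0), (3,1), (3,2), (3,3), (3,4), (3,5), (3,6), (3,7)}, so |H| = 16.

16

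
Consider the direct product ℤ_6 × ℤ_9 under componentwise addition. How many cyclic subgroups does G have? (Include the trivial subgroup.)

16

Each element a generates a cyclic subgroup ⟨a⟩; distinct elements may generate the same one (a cyclic group of order d has φ(d) generators).
Cyclic subgroups by order — order 1: 1; order 2: 1; order 3: 4; order 6: 4; order 9: 3; order 18: 3.
Total: 16.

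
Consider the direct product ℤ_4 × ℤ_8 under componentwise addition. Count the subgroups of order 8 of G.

|G| = 32 and 8 | 32, so subgroups of order 8 are possible by Lagrange.
The subgroups of order 8 are: {(0,0), (0,1), (0,2), (0,3), (0,4), (0,5), (0,6), (0,7)}; {(0,0), (0,2), (0,4), (0,6), (2,0), (2,2), (2,4), (2,6)}; {(0,0), (0,2), (0,4), (0,6), (2,1), (2,3), (2,5), (2,7)}; {(0,0), (0,4), (1,0), (1,4), (2,0), (2,4), (3,0), (3,4)}; … (7 in all).
So G has 7 subgroups of order 8.

7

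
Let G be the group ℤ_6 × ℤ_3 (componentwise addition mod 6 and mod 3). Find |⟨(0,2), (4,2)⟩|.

|⟨(0,2)⟩| = 3 and |⟨(4,2)⟩| = 3, so |H| is a multiple of lcm(3, 3) = 3 and divides |G| = 18.
Closing under the operation: H = {(0,0), (0,1), (0,2), (2,0), (2,1), (2,2), (4,0), (4,1), (4,2)}, so |H| = 9.

9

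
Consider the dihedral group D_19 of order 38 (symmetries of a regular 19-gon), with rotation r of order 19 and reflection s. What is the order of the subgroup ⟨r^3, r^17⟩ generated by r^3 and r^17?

19

|⟨r^3⟩| = 19 and |⟨r^17⟩| = 19, so |H| is a multiple of lcm(19, 19) = 19 and divides |G| = 38.
Closing under the operation: H = {e, r, r^2, r^3, r^4, r^5, r^6, r^7, r^8, r^9, r^10, r^11, r^12, r^13, r^14, r^15, r^16, r^17, r^18}, so |H| = 19.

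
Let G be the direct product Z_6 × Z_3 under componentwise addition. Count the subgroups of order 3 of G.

4

|G| = 18 and 3 | 18, so subgroups of order 3 are possible by Lagrange.
The subgroups of order 3 are: {(0,0), (0,1), (0,2)}; {(0,0), (2,0), (4,0)}; {(0,0), (2,1), (4,2)}; {(0,0), (2,2), (4,1)}.
So G has 4 subgroups of order 3.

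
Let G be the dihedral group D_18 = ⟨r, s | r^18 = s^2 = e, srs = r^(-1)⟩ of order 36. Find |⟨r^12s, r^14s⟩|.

18

|⟨r^12s⟩| = 2 and |⟨r^14s⟩| = 2, so |H| is a multiple of lcm(2, 2) = 2 and divides |G| = 36.
Closing under the operation: H = {e, r^2, r^4, r^6, r^8, r^10, r^12, r^14, r^16, s, r^2s, r^4s, r^6s, r^8s, r^10s, r^12s, r^14s, r^16s}, so |H| = 18.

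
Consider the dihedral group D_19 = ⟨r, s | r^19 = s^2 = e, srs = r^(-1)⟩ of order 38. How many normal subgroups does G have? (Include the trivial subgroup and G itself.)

3

G has 22 subgroups. Checking conjugation-invariance by order — order 1: 1/1 normal; order 2: 0/19 normal; order 19: 1/1 normal; order 38: 1/1 normal.
Total normal subgroups: 3.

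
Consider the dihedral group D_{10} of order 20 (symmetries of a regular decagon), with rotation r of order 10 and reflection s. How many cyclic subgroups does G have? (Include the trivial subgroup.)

14

A cyclic subgroup of order d is generated by each of its φ(d) elements of order d, so the cyclic subgroups of order d number (#elements of order d)/φ(d).
Cyclic subgroups by order — order 1: 1; order 2: 11; order 5: 1; order 10: 1.
Total: 14.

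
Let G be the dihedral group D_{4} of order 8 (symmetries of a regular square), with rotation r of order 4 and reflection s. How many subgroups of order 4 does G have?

|G| = 8 and 4 | 8, so subgroups of order 4 are possible by Lagrange.
The subgroups of order 4 are: {e, r, r^2, r^3}; {e, r^2, s, r^2s}; {e, r^2, rs, r^3s}.
So G has 3 subgroups of order 4.

3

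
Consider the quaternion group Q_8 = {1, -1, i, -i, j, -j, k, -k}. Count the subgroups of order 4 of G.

|G| = 8 and 4 | 8, so subgroups of order 4 are possible by Lagrange.
The subgroups of order 4 are: {1, -1, i, -i}; {1, -1, j, -j}; {1, -1, k, -k}.
So G has 3 subgroups of order 4.

3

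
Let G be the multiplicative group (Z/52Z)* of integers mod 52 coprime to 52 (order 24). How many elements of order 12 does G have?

The elements of order 12 are: 7, 11, 15, 19, 33, 37, 41, 45.
That's 8.

8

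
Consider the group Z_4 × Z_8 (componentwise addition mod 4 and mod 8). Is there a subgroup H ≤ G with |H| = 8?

Yes

8 | 32. A subgroup of order 8 is {(0,0), (0,1), (0,2), (0,3), (0,4), (0,5), (0,6), (0,7)}.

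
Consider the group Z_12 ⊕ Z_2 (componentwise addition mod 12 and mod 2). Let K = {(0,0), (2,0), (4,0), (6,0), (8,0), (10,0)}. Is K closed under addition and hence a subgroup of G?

Yes

|K| = 6 divides |G| = 24, consistent with Lagrange.
K contains the identity, every element's inverse is in K, and K is closed under +: it is a subgroup.
In fact K = ⟨(10,0)⟩.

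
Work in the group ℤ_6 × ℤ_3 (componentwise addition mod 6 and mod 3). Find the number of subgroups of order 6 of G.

4

|G| = 18 and 6 | 18, so subgroups of order 6 are possible by Lagrange.
The subgroups of order 6 are: {(0,0), (0,1), (0,2), (3,0), (3,1), (3,2)}; {(0,0), (1,0), (2,0), (3,0), (4,0), (5,0)}; {(0,0), (1,1), (2,2), (3,0), (4,1), (5,2)}; {(0,0), (1,2), (2,1), (3,0), (4,2), (5,1)}.
So G has 4 subgroups of order 6.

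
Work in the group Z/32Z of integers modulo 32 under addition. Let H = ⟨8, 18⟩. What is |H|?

|⟨8⟩| = 4 and |⟨18⟩| = 16, so |H| is a multiple of lcm(4, 16) = 16 and divides |G| = 32.
Closing under the operation: H = {0, 2, 4, 6, 8, 10, 12, 14, 16, 18, 20, 22, 24, 26, 28, 30}, so |H| = 16.

16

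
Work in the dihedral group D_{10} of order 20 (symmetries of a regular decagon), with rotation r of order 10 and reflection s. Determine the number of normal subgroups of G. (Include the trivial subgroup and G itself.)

7

G has 22 subgroups. Checking conjugation-invariance by order — order 1: 1/1 normal; order 2: 1/11 normal; order 4: 0/5 normal; order 5: 1/1 normal; order 10: 3/3 normal; order 20: 1/1 normal.
Total normal subgroups: 7.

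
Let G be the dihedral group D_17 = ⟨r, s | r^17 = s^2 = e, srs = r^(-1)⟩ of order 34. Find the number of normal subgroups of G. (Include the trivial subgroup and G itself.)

G has 20 subgroups. Checking conjugation-invariance by order — order 1: 1/1 normal; order 2: 0/17 normal; order 17: 1/1 normal; order 34: 1/1 normal.
Total normal subgroups: 3.

3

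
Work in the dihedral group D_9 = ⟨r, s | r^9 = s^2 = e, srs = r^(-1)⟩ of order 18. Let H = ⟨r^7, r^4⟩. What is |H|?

9

|⟨r^7⟩| = 9 and |⟨r^4⟩| = 9, so |H| is a multiple of lcm(9, 9) = 9 and divides |G| = 18.
Closing under the operation: H = {e, r, r^2, r^3, r^4, r^5, r^6, r^7, r^8}, so |H| = 9.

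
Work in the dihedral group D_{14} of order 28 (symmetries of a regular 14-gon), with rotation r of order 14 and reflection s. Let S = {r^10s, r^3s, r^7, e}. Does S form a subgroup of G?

Yes

|S| = 4 divides |G| = 28, consistent with Lagrange.
S contains the identity, every element's inverse is in S, and S is closed under ·: it is a subgroup.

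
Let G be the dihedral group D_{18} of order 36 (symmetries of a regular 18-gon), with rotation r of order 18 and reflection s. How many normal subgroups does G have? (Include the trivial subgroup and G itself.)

9

G has 45 subgroups. Checking conjugation-invariance by order — order 1: 1/1 normal; order 2: 1/19 normal; order 3: 1/1 normal; order 4: 0/9 normal; order 6: 1/7 normal; order 9: 1/1 normal; order 12: 0/3 normal; order 18: 3/3 normal; order 36: 1/1 normal.
Total normal subgroups: 9.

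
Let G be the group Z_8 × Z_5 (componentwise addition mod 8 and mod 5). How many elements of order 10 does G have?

An element (a,b) has order lcm(ord(a), ord(b)); count pairs with lcm equal to 10.
Enumerating gives 4 such elements.

4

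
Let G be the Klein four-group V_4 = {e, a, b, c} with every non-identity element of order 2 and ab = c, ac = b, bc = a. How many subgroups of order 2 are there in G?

3

|G| = 4 and 2 | 4, so subgroups of order 2 are possible by Lagrange.
The subgroups of order 2 are: {e, a}; {e, b}; {e, c}.
So G has 3 subgroups of order 2.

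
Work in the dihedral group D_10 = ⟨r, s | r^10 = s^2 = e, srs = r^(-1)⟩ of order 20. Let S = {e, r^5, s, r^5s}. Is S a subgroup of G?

|S| = 4 divides |G| = 20, consistent with Lagrange.
S contains the identity, every element's inverse is in S, and S is closed under ·: it is a subgroup.

Yes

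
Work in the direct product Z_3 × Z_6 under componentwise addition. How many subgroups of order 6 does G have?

|G| = 18 and 6 | 18, so subgroups of order 6 are possible by Lagrange.
The subgroups of order 6 are: {(0,0), (0,1), (0,2), (0,3), (0,4), (0,5)}; {(0,0), (0,3), (1,0), (1,3), (2,0), (2,3)}; {(0,0), (0,3), (1,1), (1,4), (2,2), (2,5)}; {(0,0), (0,3), (1,2), (1,5), (2,1), (2,4)}.
So G has 4 subgroups of order 6.

4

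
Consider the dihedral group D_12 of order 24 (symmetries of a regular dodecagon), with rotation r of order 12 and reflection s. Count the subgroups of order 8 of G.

3

|G| = 24 and 8 | 24, so subgroups of order 8 are possible by Lagrange.
The subgroups of order 8 are: {e, r^3, r^6, r^9, rs, r^4s, r^7s, r^10s}; {e, r^3, r^6, r^9, r^2s, r^5s, r^8s, r^11s}; {e, r^3, r^6, r^9, s, r^3s, r^6s, r^9s}.
So G has 3 subgroups of order 8.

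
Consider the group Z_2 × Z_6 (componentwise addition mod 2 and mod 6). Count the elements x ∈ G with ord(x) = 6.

6

An element (a,b) has order lcm(ord(a), ord(b)); count pairs with lcm equal to 6.
Enumerating gives 6 such elements.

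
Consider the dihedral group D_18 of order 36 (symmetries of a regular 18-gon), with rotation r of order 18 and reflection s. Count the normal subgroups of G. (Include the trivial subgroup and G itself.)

9

G has 45 subgroups. Checking conjugation-invariance by order — order 1: 1/1 normal; order 2: 1/19 normal; order 3: 1/1 normal; order 4: 0/9 normal; order 6: 1/7 normal; order 9: 1/1 normal; order 12: 0/3 normal; order 18: 3/3 normal; order 36: 1/1 normal.
Total normal subgroups: 9.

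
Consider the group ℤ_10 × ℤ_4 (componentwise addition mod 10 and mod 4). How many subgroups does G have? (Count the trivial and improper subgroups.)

|G| = 40, so by Lagrange every subgroup order divides 40. Divisors: 1, 2, 4, 5, 8, 10, 20, 40.
Subgroups by order — order 1: 1; order 2: 3; order 4: 3; order 5: 1; order 8: 1; order 10: 3; order 20: 3; order 40: 1.
Total: 1 + 3 + 3 + 1 + 1 + 3 + 3 + 1 = 16.

16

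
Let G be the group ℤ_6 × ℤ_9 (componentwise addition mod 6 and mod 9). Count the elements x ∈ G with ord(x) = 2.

An element (a,b) has order lcm(ord(a), ord(b)); count pairs with lcm equal to 2.
Enumerating gives 1 such elements.

1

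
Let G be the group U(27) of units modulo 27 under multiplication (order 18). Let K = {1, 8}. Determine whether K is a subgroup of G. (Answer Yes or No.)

8 ∈ K but its inverse 17 ∉ K, so K is not a subgroup.

No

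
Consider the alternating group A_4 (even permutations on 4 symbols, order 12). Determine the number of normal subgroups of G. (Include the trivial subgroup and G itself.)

G has 10 subgroups. Checking conjugation-invariance by order — order 1: 1/1 normal; order 2: 0/3 normal; order 3: 0/4 normal; order 4: 1/1 normal; order 12: 1/1 normal.
Total normal subgroups: 3.

3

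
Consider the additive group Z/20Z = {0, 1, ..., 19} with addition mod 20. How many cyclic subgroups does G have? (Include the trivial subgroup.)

6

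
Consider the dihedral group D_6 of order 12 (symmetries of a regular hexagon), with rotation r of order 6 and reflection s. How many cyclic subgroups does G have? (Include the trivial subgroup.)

A cyclic subgroup of order d is generated by each of its φ(d) elements of order d, so the cyclic subgroups of order d number (#elements of order d)/φ(d).
Cyclic subgroups by order — order 1: 1; order 2: 7; order 3: 1; order 6: 1.
Total: 10.

10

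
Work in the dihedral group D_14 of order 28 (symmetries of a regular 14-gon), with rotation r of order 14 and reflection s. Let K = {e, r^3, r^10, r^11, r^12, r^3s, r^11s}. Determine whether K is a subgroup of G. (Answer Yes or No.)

No

r^10 ∈ K but its inverse r^4 ∉ K, so K is not a subgroup.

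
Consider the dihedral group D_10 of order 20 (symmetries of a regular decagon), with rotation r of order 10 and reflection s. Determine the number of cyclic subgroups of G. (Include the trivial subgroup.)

14

Group the elements of G by the cyclic subgroup they generate; each cyclic subgroup of order d accounts for φ(d) elements.
Cyclic subgroups by order — order 1: 1; order 2: 11; order 5: 1; order 10: 1.
Total: 14.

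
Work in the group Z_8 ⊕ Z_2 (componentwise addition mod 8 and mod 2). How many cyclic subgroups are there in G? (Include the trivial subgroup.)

8

Each element a generates a cyclic subgroup ⟨a⟩; distinct elements may generate the same one (a cyclic group of order d has φ(d) generators).
Cyclic subgroups by order — order 1: 1; order 2: 3; order 4: 2; order 8: 2.
Total: 8.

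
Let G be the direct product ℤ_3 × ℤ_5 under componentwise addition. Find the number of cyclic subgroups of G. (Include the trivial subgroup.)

4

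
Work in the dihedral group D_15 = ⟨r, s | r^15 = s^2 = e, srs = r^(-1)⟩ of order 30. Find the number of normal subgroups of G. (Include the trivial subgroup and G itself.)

5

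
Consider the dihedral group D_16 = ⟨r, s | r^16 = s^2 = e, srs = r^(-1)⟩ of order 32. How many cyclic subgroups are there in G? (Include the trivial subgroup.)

21

Group the elements of G by the cyclic subgroup they generate; each cyclic subgroup of order d accounts for φ(d) elements.
Cyclic subgroups by order — order 1: 1; order 2: 17; order 4: 1; order 8: 1; order 16: 1.
Total: 21.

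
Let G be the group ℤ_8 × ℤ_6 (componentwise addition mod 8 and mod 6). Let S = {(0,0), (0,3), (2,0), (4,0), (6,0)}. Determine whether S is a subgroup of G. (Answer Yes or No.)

No

|S| = 5 does not divide |G| = 48, so by Lagrange S is not a subgroup.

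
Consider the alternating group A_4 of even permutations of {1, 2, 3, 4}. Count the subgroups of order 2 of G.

3

|G| = 12 and 2 | 12, so subgroups of order 2 are possible by Lagrange.
The subgroups of order 2 are: {e, (1 2)(3 4)}; {e, (1 3)(2 4)}; {e, (1 4)(2 3)}.
So G has 3 subgroups of order 2.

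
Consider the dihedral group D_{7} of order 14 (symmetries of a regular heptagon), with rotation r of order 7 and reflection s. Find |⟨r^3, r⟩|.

|⟨r^3⟩| = 7 and |⟨r⟩| = 7, so |H| is a multiple of lcm(7, 7) = 7 and divides |G| = 14.
Closing under the operation: H = {e, r, r^2, r^3, r^4, r^5, r^6}, so |H| = 7.

7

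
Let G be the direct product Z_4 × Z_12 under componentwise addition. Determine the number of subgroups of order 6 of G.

|G| = 48 and 6 | 48, so subgroups of order 6 are possible by Lagrange.
The subgroups of order 6 are: {(0,0), (0,2), (0,4), (0,6), (0,8), (0,10)}; {(0,0), (0,4), (0,8), (2,0), (2,4), (2,8)}; {(0,0), (0,4), (0,8), (2,2), (2,6), (2,10)}.
So G has 3 subgroups of order 6.

3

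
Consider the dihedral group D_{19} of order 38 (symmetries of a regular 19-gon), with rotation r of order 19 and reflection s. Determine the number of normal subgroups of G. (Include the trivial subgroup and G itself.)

3

G has 22 subgroups. Checking conjugation-invariance by order — order 1: 1/1 normal; order 2: 0/19 normal; order 19: 1/1 normal; order 38: 1/1 normal.
Total normal subgroups: 3.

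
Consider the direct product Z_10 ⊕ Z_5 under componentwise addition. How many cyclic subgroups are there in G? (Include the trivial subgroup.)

A cyclic subgroup of order d is generated by each of its φ(d) elements of order d, so the cyclic subgroups of order d number (#elements of order d)/φ(d).
Cyclic subgroups by order — order 1: 1; order 2: 1; order 5: 6; order 10: 6.
Total: 14.

14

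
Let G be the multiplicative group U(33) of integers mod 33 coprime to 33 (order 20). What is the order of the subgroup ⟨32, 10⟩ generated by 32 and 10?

4

|⟨32⟩| = 2 and |⟨10⟩| = 2, so |H| is a multiple of lcm(2, 2) = 2 and divides |G| = 20.
Closing under the operation: H = {1, 10, 23, 32}, so |H| = 4.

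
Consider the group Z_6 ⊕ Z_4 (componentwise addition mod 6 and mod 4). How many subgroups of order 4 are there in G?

3

|G| = 24 and 4 | 24, so subgroups of order 4 are possible by Lagrange.
The subgroups of order 4 are: {(0,0), (0,1), (0,2), (0,3)}; {(0,0), (0,2), (3,0), (3,2)}; {(0,0), (0,2), (3,1), (3,3)}.
So G has 3 subgroups of order 4.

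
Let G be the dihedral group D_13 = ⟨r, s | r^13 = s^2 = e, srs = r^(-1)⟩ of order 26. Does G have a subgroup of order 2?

2 | 26. A subgroup of order 2 is {e, r^10s}.

Yes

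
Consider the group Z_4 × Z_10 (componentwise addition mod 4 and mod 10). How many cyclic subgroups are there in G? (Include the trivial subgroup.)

12

Each element a generates a cyclic subgroup ⟨a⟩; distinct elements may generate the same one (a cyclic group of order d has φ(d) generators).
Cyclic subgroups by order — order 1: 1; order 2: 3; order 4: 2; order 5: 1; order 10: 3; order 20: 2.
Total: 12.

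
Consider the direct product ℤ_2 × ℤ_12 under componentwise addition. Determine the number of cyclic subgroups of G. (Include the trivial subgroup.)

12

Each element a generates a cyclic subgroup ⟨a⟩; distinct elements may generate the same one (a cyclic group of order d has φ(d) generators).
Cyclic subgroups by order — order 1: 1; order 2: 3; order 3: 1; order 4: 2; order 6: 3; order 12: 2.
Total: 12.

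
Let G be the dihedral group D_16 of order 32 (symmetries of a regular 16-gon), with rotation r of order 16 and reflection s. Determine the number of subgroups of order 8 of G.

5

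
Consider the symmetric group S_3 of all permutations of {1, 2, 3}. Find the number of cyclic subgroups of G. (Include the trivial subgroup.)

5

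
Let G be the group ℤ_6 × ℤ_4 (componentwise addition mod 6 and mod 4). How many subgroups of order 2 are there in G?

|G| = 24 and 2 | 24, so subgroups of order 2 are possible by Lagrange.
The subgroups of order 2 are: {(0,0), (0,2)}; {(0,0), (3,0)}; {(0,0), (3,2)}.
So G has 3 subgroups of order 2.

3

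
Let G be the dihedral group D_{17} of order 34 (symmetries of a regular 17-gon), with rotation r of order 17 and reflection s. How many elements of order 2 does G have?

Enumerating element orders in G gives 17 elements of order 2.

17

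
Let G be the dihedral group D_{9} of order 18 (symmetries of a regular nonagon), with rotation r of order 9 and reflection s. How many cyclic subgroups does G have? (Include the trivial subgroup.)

A cyclic subgroup of order d is generated by each of its φ(d) elements of order d, so the cyclic subgroups of order d number (#elements of order d)/φ(d).
Cyclic subgroups by order — order 1: 1; order 2: 9; order 3: 1; order 9: 1.
Total: 12.

12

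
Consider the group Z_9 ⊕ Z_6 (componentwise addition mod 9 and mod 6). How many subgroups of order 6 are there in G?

|G| = 54 and 6 | 54, so subgroups of order 6 are possible by Lagrange.
The subgroups of order 6 are: {(0,0), (0,1), (0,2), (0,3), (0,4), (0,5)}; {(0,0), (0,3), (3,0), (3,3), (6,0), (6,3)}; {(0,0), (0,3), (3,1), (3,4), (6,2), (6,5)}; {(0,0), (0,3), (3,2), (3,5), (6,1), (6,4)}.
So G has 4 subgroups of order 6.

4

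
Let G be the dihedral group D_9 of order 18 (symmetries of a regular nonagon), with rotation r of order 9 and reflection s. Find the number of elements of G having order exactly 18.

0

No element of G has order 18 (even though 18 | 18).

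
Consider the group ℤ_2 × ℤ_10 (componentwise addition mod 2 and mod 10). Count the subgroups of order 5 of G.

1

|G| = 20 and 5 | 20, so subgroups of order 5 are possible by Lagrange.
The subgroups of order 5 are: {(0,0), (0,2), (0,4), (0,6), (0,8)}.
So G has 1 subgroup of order 5.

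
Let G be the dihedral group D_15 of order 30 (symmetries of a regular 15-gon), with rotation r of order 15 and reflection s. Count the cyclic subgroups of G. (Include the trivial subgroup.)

19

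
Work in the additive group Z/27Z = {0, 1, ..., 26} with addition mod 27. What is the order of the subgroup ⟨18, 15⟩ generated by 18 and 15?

9

|⟨18⟩| = 3 and |⟨15⟩| = 9, so |H| is a multiple of lcm(3, 9) = 9 and divides |G| = 27.
Closing under the operation: H = {0, 3, 6, 9, 12, 15, 18, 21, 24}, so |H| = 9.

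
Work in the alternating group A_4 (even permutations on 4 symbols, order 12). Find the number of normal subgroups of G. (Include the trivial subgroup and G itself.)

G has 10 subgroups. Checking conjugation-invariance by order — order 1: 1/1 normal; order 2: 0/3 normal; order 3: 0/4 normal; order 4: 1/1 normal; order 12: 1/1 normal.
Total normal subgroups: 3.

3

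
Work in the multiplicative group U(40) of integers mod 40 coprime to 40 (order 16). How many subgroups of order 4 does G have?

11

|G| = 16 and 4 | 16, so subgroups of order 4 are possible by Lagrange.
The subgroups of order 4 are: {1, 9, 11, 19}; {1, 11, 21, 31}; {1, 11, 29, 39}; {1, 9, 13, 37}; … (11 in all).
So G has 11 subgroups of order 4.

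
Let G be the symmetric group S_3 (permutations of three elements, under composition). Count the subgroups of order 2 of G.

|G| = 6 and 2 | 6, so subgroups of order 2 are possible by Lagrange.
The subgroups of order 2 are: {e, (1 2)}; {e, (1 3)}; {e, (2 3)}.
So G has 3 subgroups of order 2.

3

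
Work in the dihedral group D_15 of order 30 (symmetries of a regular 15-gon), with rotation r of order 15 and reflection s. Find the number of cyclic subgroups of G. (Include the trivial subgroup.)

19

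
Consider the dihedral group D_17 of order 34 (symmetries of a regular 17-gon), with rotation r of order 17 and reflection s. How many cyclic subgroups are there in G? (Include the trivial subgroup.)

Group the elements of G by the cyclic subgroup they generate; each cyclic subgroup of order d accounts for φ(d) elements.
Cyclic subgroups by order — order 1: 1; order 2: 17; order 17: 1.
Total: 19.

19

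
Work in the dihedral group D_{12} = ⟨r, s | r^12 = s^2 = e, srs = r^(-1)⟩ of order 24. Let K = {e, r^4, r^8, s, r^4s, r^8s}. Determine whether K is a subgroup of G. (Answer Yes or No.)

|K| = 6 divides |G| = 24, consistent with Lagrange.
K contains the identity, every element's inverse is in K, and K is closed under ·: it is a subgroup.

Yes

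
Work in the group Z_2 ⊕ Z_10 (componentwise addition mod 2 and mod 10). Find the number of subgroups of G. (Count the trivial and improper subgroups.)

10

|G| = 20, so by Lagrange every subgroup order divides 20. Divisors: 1, 2, 4, 5, 10, 20.
Subgroups by order — order 1: 1; order 2: 3; order 4: 1; order 5: 1; order 10: 3; order 20: 1.
Total: 1 + 3 + 1 + 1 + 3 + 1 = 10.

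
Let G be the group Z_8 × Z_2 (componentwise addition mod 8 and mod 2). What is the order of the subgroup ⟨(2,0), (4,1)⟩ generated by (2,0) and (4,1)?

|⟨(2,0)⟩| = 4 and |⟨(4,1)⟩| = 2, so |H| is a multiple of lcm(4, 2) = 4 and divides |G| = 16.
Closing under the operation: H = {(0,0), (0,1), (2,0), (2,1), (4,0), (4,1), (6,0), (6,1)}, so |H| = 8.

8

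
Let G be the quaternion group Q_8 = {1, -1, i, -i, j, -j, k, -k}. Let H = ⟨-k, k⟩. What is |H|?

|⟨-k⟩| = 4 and |⟨k⟩| = 4, so |H| is a multiple of lcm(4, 4) = 4 and divides |G| = 8.
Closing under the operation: H = {1, -1, k, -k}, so |H| = 4.

4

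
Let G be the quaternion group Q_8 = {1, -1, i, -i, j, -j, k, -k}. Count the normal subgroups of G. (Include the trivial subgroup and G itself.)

6

G has 6 subgroups. Checking conjugation-invariance by order — order 1: 1/1 normal; order 2: 1/1 normal; order 4: 3/3 normal; order 8: 1/1 normal.
Total normal subgroups: 6.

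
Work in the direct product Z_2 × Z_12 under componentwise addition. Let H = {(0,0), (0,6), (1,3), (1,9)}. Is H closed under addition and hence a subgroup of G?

Yes

|H| = 4 divides |G| = 24, consistent with Lagrange.
H contains the identity, every element's inverse is in H, and H is closed under +: it is a subgroup.
In fact H = ⟨(1,9)⟩.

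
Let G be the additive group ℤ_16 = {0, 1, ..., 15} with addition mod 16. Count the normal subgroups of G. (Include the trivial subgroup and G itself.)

G is abelian, so every subgroup is normal.
G has 5 subgroups in total, hence 5 normal subgroups.

5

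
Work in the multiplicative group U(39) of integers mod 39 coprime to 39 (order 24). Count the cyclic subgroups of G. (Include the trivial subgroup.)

12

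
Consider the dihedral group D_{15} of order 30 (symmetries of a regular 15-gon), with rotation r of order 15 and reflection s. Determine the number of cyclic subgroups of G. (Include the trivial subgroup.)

19

Group the elements of G by the cyclic subgroup they generate; each cyclic subgroup of order d accounts for φ(d) elements.
Cyclic subgroups by order — order 1: 1; order 2: 15; order 3: 1; order 5: 1; order 15: 1.
Total: 19.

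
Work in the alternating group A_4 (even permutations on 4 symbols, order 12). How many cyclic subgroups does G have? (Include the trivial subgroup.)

Each element a generates a cyclic subgroup ⟨a⟩; distinct elements may generate the same one (a cyclic group of order d has φ(d) generators).
Cyclic subgroups by order — order 1: 1; order 2: 3; order 3: 4.
Total: 8.

8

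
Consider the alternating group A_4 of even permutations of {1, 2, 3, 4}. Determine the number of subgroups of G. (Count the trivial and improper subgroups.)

10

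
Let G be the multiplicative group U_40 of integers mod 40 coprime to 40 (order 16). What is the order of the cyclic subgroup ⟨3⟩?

4

Compute successive powers of 3 mod 40: 3, 9, 27, 1; 3^4 ≡ 1 (mod 40).
So |⟨3⟩| = 4.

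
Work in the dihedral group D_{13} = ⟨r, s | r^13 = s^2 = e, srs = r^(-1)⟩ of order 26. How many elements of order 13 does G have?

Enumerating element orders in G gives 12 elements of order 13.

12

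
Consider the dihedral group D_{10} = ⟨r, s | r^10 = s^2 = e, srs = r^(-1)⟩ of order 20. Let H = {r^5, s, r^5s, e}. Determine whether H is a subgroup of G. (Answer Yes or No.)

Yes

|H| = 4 divides |G| = 20, consistent with Lagrange.
H contains the identity, every element's inverse is in H, and H is closed under ·: it is a subgroup.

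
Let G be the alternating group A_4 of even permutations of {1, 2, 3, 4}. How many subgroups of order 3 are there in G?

|G| = 12 and 3 | 12, so subgroups of order 3 are possible by Lagrange.
The subgroups of order 3 are: {e, (1 2 3), (1 3 2)}; {e, (1 2 4), (1 4 2)}; {e, (1 3 4), (1 4 3)}; {e, (2 3 4), (2 4 3)}.
So G has 4 subgroups of order 3.

4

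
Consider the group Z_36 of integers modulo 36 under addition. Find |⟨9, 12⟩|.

12

|⟨9⟩| = 4 and |⟨12⟩| = 3, so |H| is a multiple of lcm(4, 3) = 12 and divides |G| = 36.
Closing under the operation: H = {0, 3, 6, 9, 12, 15, 18, 21, 24, 27, 30, 33}, so |H| = 12.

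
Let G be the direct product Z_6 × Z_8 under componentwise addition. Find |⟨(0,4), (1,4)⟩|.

|⟨(0,4)⟩| = 2 and |⟨(1,4)⟩| = 6, so |H| is a multiple of lcm(2, 6) = 6 and divides |G| = 48.
Closing under the operation: H = {(0,0), (0,4), (1,0), (1,4), (2,0), (2,4), (3,0), (3,4), (4,0), (4,4), (5,0), (5,4)}, so |H| = 12.

12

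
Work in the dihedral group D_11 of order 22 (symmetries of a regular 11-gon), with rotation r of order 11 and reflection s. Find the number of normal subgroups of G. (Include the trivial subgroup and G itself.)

G has 14 subgroups. Checking conjugation-invariance by order — order 1: 1/1 normal; order 2: 0/11 normal; order 11: 1/1 normal; order 22: 1/1 normal.
Total normal subgroups: 3.

3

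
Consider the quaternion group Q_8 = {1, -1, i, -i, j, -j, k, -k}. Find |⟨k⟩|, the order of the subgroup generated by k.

4

Computing powers of k: the smallest k with (k)^k = e is k = 4.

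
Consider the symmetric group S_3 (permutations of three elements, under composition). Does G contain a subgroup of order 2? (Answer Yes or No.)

Yes

2 | 6. A subgroup of order 2 is {e, (1 2)}.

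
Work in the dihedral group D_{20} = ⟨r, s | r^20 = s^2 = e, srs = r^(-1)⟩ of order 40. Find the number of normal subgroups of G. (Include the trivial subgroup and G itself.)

9

G has 48 subgroups. Checking conjugation-invariance by order — order 1: 1/1 normal; order 2: 1/21 normal; order 4: 1/11 normal; order 5: 1/1 normal; order 8: 0/5 normal; order 10: 1/5 normal; order 20: 3/3 normal; order 40: 1/1 normal.
Total normal subgroups: 9.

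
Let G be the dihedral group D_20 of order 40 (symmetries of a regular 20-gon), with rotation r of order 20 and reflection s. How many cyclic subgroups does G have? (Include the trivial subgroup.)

Group the elements of G by the cyclic subgroup they generate; each cyclic subgroup of order d accounts for φ(d) elements.
Cyclic subgroups by order — order 1: 1; order 2: 21; order 4: 1; order 5: 1; order 10: 1; order 20: 1.
Total: 26.

26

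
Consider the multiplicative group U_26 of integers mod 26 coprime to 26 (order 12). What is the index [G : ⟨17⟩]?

|⟨17⟩| = 6 and |G| = 12.
By Lagrange, [G : H] = |G|/|H| = 12/6 = 2.

2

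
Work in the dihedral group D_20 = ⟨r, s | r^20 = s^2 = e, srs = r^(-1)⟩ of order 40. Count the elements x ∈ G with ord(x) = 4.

The elements of order 4 are: r^5, r^15.
That's 2.

2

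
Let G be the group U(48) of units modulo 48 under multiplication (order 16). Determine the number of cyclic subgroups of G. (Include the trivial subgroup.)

12

Each element a generates a cyclic subgroup ⟨a⟩; distinct elements may generate the same one (a cyclic group of order d has φ(d) generators).
Cyclic subgroups by order — order 1: 1; order 2: 7; order 4: 4.
Total: 12.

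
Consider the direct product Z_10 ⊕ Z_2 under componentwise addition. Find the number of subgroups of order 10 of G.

|G| = 20 and 10 | 20, so subgroups of order 10 are possible by Lagrange.
The subgroups of order 10 are: {(0,0), (0,1), (2,0), (2,1), (4,0), (4,1), (6,0), (6,1), (8,0), (8,1)}; {(0,0), (1,0), (2,0), (3,0), (4,0), (5,0), (6,0), (7,0), (8,0), (9,0)}; {(0,0), (1,1), (2,0), (3,1), (4,0), (5,1), (6,0), (7,1), (8,0), (9,1)}.
So G has 3 subgroups of order 10.

3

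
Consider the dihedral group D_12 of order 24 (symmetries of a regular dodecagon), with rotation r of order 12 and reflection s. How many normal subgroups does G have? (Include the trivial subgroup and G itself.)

G has 34 subgroups. Checking conjugation-invariance by order — order 1: 1/1 normal; order 2: 1/13 normal; order 3: 1/1 normal; order 4: 1/7 normal; order 6: 1/5 normal; order 8: 0/3 normal; order 12: 3/3 normal; order 24: 1/1 normal.
Total normal subgroups: 9.

9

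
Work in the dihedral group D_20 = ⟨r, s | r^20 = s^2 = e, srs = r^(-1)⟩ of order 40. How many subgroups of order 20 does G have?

|G| = 40 and 20 | 40, so subgroups of order 20 are possible by Lagrange.
The subgroups of order 20 are: {e, r, r^2, r^3, r^4, r^5, r^6, r^7, r^8, r^9, r^10, r^11, r^12, r^13, r^14, r^15, r^16, r^17, r^18, r^19}; {e, r^2, r^4, r^6, r^8, r^10, r^12, r^14, r^16, r^18, s, r^2s, r^4s, r^6s, r^8s, r^10s, r^12s, r^14s, r^16s, r^18s}; {e, r^2, r^4, r^6, r^8, r^10, r^12, r^14, r^16, r^18, rs, r^3s, r^5s, r^7s, r^9s, r^11s, r^13s, r^15s, r^17s, r^19s}.
So G has 3 subgroups of order 20.

3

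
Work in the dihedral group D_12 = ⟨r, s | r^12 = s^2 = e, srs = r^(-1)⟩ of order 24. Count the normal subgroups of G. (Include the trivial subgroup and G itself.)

9

G has 34 subgroups. Checking conjugation-invariance by order — order 1: 1/1 normal; order 2: 1/13 normal; order 3: 1/1 normal; order 4: 1/7 normal; order 6: 1/5 normal; order 8: 0/3 normal; order 12: 3/3 normal; order 24: 1/1 normal.
Total normal subgroups: 9.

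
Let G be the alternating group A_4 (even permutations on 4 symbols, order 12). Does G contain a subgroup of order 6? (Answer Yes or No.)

No

6 | 12, so Lagrange does not rule it out; but checking all subgroups of G, none has order 6.
(A_4 is the standard example that the converse of Lagrange fails.)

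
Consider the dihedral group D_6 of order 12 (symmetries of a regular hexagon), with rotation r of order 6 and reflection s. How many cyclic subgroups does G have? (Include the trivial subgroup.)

10

Each element a generates a cyclic subgroup ⟨a⟩; distinct elements may generate the same one (a cyclic group of order d has φ(d) generators).
Cyclic subgroups by order — order 1: 1; order 2: 7; order 3: 1; order 6: 1.
Total: 10.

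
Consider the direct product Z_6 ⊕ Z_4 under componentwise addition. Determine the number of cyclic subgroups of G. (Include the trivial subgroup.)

12

Group the elements of G by the cyclic subgroup they generate; each cyclic subgroup of order d accounts for φ(d) elements.
Cyclic subgroups by order — order 1: 1; order 2: 3; order 3: 1; order 4: 2; order 6: 3; order 12: 2.
Total: 12.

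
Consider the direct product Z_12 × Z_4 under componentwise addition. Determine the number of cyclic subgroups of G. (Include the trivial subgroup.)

20

A cyclic subgroup of order d is generated by each of its φ(d) elements of order d, so the cyclic subgroups of order d number (#elements of order d)/φ(d).
Cyclic subgroups by order — order 1: 1; order 2: 3; order 3: 1; order 4: 6; order 6: 3; order 12: 6.
Total: 20.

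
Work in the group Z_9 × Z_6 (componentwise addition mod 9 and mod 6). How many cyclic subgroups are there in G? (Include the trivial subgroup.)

A cyclic subgroup of order d is generated by each of its φ(d) elements of order d, so the cyclic subgroups of order d number (#elements of order d)/φ(d).
Cyclic subgroups by order — order 1: 1; order 2: 1; order 3: 4; order 6: 4; order 9: 3; order 18: 3.
Total: 16.

16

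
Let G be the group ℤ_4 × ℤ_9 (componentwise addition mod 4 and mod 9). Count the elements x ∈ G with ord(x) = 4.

2

An element (a,b) has order lcm(ord(a), ord(b)); count pairs with lcm equal to 4.
Enumerating gives 2 such elements.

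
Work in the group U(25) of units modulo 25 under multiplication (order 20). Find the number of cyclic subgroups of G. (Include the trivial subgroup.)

6

Each element a generates a cyclic subgroup ⟨a⟩; distinct elements may generate the same one (a cyclic group of order d has φ(d) generators).
Cyclic subgroups by order — order 1: 1; order 2: 1; order 4: 1; order 5: 1; order 10: 1; order 20: 1.
Total: 6.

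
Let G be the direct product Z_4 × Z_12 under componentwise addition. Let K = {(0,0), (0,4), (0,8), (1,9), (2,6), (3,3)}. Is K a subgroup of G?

Closure fails: (3,3) + (0,4) = (3,7) ∉ K. So K is not a subgroup.

No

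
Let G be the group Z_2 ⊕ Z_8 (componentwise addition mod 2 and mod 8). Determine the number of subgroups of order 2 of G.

3

|G| = 16 and 2 | 16, so subgroups of order 2 are possible by Lagrange.
The subgroups of order 2 are: {(0,0), (0,4)}; {(0,0), (1,0)}; {(0,0), (1,4)}.
So G has 3 subgroups of order 2.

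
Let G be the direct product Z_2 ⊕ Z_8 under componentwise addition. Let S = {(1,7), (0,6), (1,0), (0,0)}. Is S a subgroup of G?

No

(1,7) ∈ S but its inverse (1,1) ∉ S, so S is not a subgroup.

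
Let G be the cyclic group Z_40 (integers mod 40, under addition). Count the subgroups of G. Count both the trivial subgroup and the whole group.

A cyclic group of order 40 has exactly one subgroup for each divisor of 40.
Divisors of 40: 1, 2, 4, 5, 8, 10, 20, 40.
So Z_40 has 8 subgroups.

8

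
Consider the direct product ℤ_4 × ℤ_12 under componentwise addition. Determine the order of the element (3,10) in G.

The order of (3,10) in Z_4 × Z_12 is lcm(ord(3) in Z_4, ord(10) in Z_12).
ord(3) = 4 and ord(10) = 6, so |⟨(3,10)⟩| = lcm(4, 6) = 12.

12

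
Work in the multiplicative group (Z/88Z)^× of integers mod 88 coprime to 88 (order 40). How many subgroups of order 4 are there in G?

7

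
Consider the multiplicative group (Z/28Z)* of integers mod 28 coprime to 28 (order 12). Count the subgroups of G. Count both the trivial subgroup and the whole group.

10

|G| = 12, so by Lagrange every subgroup order divides 12. Divisors: 1, 2, 3, 4, 6, 12.
Subgroups by order — order 1: 1; order 2: 3; order 3: 1; order 4: 1; order 6: 3; order 12: 1.
Total: 1 + 3 + 1 + 1 + 3 + 1 = 10.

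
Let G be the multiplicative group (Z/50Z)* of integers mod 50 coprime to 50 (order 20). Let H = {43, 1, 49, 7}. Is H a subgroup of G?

Yes

|H| = 4 divides |G| = 20, consistent with Lagrange.
H contains the identity, every element's inverse is in H, and H is closed under ·: it is a subgroup.
In fact H = ⟨43⟩.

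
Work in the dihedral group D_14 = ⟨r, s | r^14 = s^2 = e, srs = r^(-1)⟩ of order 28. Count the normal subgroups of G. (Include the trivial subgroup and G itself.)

7

G has 28 subgroups. Checking conjugation-invariance by order — order 1: 1/1 normal; order 2: 1/15 normal; order 4: 0/7 normal; order 7: 1/1 normal; order 14: 3/3 normal; order 28: 1/1 normal.
Total normal subgroups: 7.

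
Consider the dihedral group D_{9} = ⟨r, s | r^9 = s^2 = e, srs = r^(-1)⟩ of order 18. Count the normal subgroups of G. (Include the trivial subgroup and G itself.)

4

G has 16 subgroups. Checking conjugation-invariance by order — order 1: 1/1 normal; order 2: 0/9 normal; order 3: 1/1 normal; order 6: 0/3 normal; order 9: 1/1 normal; order 18: 1/1 normal.
Total normal subgroups: 4.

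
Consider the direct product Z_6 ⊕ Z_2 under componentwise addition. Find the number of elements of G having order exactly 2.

An element (a,b) has order lcm(ord(a), ord(b)); count pairs with lcm equal to 2.
Enumerating gives 3 such elements.

3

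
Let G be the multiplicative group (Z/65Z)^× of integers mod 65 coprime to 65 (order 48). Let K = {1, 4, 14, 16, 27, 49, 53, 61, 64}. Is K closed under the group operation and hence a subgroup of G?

No

|K| = 9 does not divide |G| = 48, so by Lagrange K is not a subgroup.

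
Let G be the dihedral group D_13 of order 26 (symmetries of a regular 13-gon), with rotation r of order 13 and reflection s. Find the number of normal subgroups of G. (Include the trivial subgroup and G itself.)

3

G has 16 subgroups. Checking conjugation-invariance by order — order 1: 1/1 normal; order 2: 0/13 normal; order 13: 1/1 normal; order 26: 1/1 normal.
Total normal subgroups: 3.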